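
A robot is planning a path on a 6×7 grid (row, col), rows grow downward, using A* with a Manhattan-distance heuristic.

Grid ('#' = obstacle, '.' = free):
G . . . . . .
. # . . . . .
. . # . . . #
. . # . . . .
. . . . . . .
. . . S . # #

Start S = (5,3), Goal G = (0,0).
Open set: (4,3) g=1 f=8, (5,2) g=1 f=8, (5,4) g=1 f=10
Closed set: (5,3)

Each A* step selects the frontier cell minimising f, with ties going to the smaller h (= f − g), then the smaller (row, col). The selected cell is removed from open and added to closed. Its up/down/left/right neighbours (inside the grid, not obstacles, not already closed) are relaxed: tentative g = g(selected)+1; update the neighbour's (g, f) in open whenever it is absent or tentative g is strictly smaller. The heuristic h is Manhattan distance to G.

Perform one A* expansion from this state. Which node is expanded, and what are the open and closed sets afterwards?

expanded=(4,3); open=[(3,3) g=2 f=8, (4,2) g=2 f=8, (4,4) g=2 f=10, (5,2) g=1 f=8, (5,4) g=1 f=10]; closed=[(4,3), (5,3)]

step 1: expand (4,3) (f=8, h=7) → closed; open now [(3,3) g=2 f=8, (4,2) g=2 f=8, (4,4) g=2 f=10, (5,2) g=1 f=8, (5,4) g=1 f=10]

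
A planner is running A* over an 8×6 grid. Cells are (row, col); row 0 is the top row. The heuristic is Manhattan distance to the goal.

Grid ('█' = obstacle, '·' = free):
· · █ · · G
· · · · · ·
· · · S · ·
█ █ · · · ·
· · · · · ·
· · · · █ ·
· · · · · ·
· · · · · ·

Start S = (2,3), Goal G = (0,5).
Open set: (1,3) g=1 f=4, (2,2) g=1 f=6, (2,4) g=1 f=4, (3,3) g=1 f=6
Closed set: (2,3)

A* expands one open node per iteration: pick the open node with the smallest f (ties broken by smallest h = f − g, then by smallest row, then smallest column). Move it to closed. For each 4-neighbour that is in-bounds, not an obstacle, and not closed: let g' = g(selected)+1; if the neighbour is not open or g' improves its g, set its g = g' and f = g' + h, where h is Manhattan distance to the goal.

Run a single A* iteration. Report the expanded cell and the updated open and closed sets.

expanded=(1,3); open=[(0,3) g=2 f=4, (1,2) g=2 f=6, (1,4) g=2 f=4, (2,2) g=1 f=6, (2,4) g=1 f=4, (3,3) g=1 f=6]; closed=[(1,3), (2,3)]

step 1: expand (1,3) (f=4, h=3) → closed; open now [(0,3) g=2 f=4, (1,2) g=2 f=6, (1,4) g=2 f=4, (2,2) g=1 f=6, (2,4) g=1 f=4, (3,3) g=1 f=6]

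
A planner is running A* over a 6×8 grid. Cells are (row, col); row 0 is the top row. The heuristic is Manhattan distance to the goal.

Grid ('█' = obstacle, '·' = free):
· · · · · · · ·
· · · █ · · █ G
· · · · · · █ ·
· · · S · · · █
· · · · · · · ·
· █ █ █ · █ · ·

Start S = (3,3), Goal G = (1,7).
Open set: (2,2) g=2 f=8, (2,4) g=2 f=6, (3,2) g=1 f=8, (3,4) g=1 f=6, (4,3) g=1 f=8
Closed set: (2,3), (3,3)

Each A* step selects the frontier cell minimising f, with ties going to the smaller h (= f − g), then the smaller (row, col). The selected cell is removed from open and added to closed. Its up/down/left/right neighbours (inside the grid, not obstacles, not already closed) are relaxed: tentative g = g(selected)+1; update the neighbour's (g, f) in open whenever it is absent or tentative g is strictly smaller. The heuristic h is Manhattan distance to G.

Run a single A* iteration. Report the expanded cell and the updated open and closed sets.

expanded=(2,4); open=[(1,4) g=3 f=6, (2,2) g=2 f=8, (2,5) g=3 f=6, (3,2) g=1 f=8, (3,4) g=1 f=6, (4,3) g=1 f=8]; closed=[(2,3), (2,4), (3,3)]

step 1: expand (2,4) (f=6, h=4) → closed; open now [(1,4) g=3 f=6, (2,2) g=2 f=8, (2,5) g=3 f=6, (3,2) g=1 f=8, (3,4) g=1 f=6, (4,3) g=1 f=8]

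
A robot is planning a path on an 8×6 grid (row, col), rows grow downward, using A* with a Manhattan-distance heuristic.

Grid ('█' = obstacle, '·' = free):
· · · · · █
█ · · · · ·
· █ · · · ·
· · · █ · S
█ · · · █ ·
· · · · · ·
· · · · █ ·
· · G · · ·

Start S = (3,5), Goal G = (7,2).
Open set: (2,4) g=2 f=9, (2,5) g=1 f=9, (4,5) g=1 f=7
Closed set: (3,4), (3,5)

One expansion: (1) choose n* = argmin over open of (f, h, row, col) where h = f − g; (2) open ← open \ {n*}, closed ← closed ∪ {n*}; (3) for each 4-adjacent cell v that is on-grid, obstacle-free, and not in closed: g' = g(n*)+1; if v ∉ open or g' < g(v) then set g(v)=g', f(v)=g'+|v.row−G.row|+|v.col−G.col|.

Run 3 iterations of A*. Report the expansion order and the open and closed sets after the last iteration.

step 1: expand (4,5) (f=7, h=6) → closed; open now [(2,4) g=2 f=9, (2,5) g=1 f=9, (5,5) g=2 f=7]
step 2: expand (5,5) (f=7, h=5) → closed; open now [(2,4) g=2 f=9, (2,5) g=1 f=9, (5,4) g=3 f=7, (6,5) g=3 f=7]
step 3: expand (5,4) (f=7, h=4) → closed; open now [(2,4) g=2 f=9, (2,5) g=1 f=9, (5,3) g=4 f=7, (6,5) g=3 f=7]

order=[(4,5) → (5,5) → (5,4)]; open=[(2,4) g=2 f=9, (2,5) g=1 f=9, (5,3) g=4 f=7, (6,5) g=3 f=7]; closed=[(3,4), (3,5), (4,5), (5,4), (5,5)]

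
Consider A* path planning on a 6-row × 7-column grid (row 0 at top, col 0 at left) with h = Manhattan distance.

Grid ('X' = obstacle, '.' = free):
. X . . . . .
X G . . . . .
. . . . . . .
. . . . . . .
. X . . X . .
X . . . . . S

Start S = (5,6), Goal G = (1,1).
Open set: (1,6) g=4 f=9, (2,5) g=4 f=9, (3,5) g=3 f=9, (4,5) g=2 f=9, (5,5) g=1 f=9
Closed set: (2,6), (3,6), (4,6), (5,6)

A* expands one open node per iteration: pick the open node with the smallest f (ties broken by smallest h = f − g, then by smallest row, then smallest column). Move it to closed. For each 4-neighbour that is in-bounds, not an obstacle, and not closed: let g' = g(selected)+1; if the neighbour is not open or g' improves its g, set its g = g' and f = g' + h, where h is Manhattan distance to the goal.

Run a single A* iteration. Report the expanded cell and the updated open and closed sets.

expanded=(1,6); open=[(0,6) g=5 f=11, (1,5) g=5 f=9, (2,5) g=4 f=9, (3,5) g=3 f=9, (4,5) g=2 f=9, (5,5) g=1 f=9]; closed=[(1,6), (2,6), (3,6), (4,6), (5,6)]

step 1: expand (1,6) (f=9, h=5) → closed; open now [(0,6) g=5 f=11, (1,5) g=5 f=9, (2,5) g=4 f=9, (3,5) g=3 f=9, (4,5) g=2 f=9, (5,5) g=1 f=9]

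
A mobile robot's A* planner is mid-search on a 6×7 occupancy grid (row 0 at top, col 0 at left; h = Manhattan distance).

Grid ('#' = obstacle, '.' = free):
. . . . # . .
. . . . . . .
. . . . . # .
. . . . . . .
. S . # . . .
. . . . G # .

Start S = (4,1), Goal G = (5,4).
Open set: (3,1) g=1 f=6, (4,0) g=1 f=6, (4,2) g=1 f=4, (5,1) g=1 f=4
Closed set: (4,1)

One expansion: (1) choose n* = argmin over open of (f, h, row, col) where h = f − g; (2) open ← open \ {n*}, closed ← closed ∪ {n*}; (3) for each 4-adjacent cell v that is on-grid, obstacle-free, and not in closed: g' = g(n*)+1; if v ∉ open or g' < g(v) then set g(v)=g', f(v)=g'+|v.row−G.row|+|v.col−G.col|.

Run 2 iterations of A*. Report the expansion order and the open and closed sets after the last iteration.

step 1: expand (4,2) (f=4, h=3) → closed; open now [(3,1) g=1 f=6, (3,2) g=2 f=6, (4,0) g=1 f=6, (5,1) g=1 f=4, (5,2) g=2 f=4]
step 2: expand (5,2) (f=4, h=2) → closed; open now [(3,1) g=1 f=6, (3,2) g=2 f=6, (4,0) g=1 f=6, (5,1) g=1 f=4, (5,3) g=3 f=4]

order=[(4,2) → (5,2)]; open=[(3,1) g=1 f=6, (3,2) g=2 f=6, (4,0) g=1 f=6, (5,1) g=1 f=4, (5,3) g=3 f=4]; closed=[(4,1), (4,2), (5,2)]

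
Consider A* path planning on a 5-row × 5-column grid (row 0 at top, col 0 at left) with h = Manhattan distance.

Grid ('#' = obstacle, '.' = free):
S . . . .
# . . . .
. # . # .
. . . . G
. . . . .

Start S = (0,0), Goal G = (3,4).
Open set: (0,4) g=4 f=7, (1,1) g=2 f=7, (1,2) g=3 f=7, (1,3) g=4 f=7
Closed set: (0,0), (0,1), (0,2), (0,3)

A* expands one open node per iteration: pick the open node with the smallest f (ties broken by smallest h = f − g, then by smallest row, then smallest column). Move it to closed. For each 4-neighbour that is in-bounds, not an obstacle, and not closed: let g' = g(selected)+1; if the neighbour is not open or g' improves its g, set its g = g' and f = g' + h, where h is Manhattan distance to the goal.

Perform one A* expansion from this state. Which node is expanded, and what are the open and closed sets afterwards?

expanded=(0,4); open=[(1,1) g=2 f=7, (1,2) g=3 f=7, (1,3) g=4 f=7, (1,4) g=5 f=7]; closed=[(0,0), (0,1), (0,2), (0,3), (0,4)]

step 1: expand (0,4) (f=7, h=3) → closed; open now [(1,1) g=2 f=7, (1,2) g=3 f=7, (1,3) g=4 f=7, (1,4) g=5 f=7]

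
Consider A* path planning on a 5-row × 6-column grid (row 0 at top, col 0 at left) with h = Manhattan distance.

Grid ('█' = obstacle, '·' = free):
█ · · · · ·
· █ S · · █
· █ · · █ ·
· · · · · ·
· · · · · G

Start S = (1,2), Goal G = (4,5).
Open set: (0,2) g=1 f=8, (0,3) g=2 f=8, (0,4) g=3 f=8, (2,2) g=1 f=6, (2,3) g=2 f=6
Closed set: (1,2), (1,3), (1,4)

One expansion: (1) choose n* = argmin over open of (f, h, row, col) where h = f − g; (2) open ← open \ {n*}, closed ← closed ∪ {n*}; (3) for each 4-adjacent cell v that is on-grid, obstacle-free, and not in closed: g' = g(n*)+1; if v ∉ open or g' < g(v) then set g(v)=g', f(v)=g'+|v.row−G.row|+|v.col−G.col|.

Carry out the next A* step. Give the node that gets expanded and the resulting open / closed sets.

step 1: expand (2,3) (f=6, h=4) → closed; open now [(0,2) g=1 f=8, (0,3) g=2 f=8, (0,4) g=3 f=8, (2,2) g=1 f=6, (3,3) g=3 f=6]

expanded=(2,3); open=[(0,2) g=1 f=8, (0,3) g=2 f=8, (0,4) g=3 f=8, (2,2) g=1 f=6, (3,3) g=3 f=6]; closed=[(1,2), (1,3), (1,4), (2,3)]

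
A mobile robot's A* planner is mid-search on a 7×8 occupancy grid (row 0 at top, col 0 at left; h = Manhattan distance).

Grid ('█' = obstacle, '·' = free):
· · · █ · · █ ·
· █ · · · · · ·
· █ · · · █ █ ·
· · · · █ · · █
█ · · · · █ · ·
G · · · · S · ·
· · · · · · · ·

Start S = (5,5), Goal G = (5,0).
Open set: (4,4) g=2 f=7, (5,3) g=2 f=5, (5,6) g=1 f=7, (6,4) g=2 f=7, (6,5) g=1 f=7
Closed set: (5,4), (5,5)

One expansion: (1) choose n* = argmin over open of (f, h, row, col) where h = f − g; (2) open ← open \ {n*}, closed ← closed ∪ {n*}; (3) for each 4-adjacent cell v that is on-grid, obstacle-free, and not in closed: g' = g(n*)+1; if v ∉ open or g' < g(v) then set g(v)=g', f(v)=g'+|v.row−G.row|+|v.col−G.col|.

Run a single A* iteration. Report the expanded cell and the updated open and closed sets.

step 1: expand (5,3) (f=5, h=3) → closed; open now [(4,3) g=3 f=7, (4,4) g=2 f=7, (5,2) g=3 f=5, (5,6) g=1 f=7, (6,3) g=3 f=7, (6,4) g=2 f=7, (6,5) g=1 f=7]

expanded=(5,3); open=[(4,3) g=3 f=7, (4,4) g=2 f=7, (5,2) g=3 f=5, (5,6) g=1 f=7, (6,3) g=3 f=7, (6,4) g=2 f=7, (6,5) g=1 f=7]; closed=[(5,3), (5,4), (5,5)]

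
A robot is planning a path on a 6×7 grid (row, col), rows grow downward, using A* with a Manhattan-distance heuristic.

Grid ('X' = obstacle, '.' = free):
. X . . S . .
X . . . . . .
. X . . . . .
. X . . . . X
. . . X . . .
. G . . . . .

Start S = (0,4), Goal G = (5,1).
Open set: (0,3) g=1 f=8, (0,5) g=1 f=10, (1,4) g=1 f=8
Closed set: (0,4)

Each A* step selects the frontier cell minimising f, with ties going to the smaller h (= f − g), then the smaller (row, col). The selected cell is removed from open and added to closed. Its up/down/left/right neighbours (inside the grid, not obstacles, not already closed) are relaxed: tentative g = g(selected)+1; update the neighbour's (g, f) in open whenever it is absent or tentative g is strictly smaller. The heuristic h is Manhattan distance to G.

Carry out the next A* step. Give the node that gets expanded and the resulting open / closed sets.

step 1: expand (0,3) (f=8, h=7) → closed; open now [(0,2) g=2 f=8, (0,5) g=1 f=10, (1,3) g=2 f=8, (1,4) g=1 f=8]

expanded=(0,3); open=[(0,2) g=2 f=8, (0,5) g=1 f=10, (1,3) g=2 f=8, (1,4) g=1 f=8]; closed=[(0,3), (0,4)]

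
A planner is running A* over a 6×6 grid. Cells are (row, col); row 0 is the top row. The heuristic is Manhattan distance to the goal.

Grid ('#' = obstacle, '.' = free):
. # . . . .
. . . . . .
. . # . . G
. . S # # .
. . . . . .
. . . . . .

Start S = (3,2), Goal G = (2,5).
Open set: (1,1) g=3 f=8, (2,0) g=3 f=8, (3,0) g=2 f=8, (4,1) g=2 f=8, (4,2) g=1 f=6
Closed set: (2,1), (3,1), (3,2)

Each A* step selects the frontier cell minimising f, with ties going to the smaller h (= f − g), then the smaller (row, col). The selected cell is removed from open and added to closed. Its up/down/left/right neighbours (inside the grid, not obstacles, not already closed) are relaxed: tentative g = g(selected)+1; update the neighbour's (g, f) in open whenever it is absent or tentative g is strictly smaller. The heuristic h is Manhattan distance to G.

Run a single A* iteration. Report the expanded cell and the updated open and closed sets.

step 1: expand (4,2) (f=6, h=5) → closed; open now [(1,1) g=3 f=8, (2,0) g=3 f=8, (3,0) g=2 f=8, (4,1) g=2 f=8, (4,3) g=2 f=6, (5,2) g=2 f=8]

expanded=(4,2); open=[(1,1) g=3 f=8, (2,0) g=3 f=8, (3,0) g=2 f=8, (4,1) g=2 f=8, (4,3) g=2 f=6, (5,2) g=2 f=8]; closed=[(2,1), (3,1), (3,2), (4,2)]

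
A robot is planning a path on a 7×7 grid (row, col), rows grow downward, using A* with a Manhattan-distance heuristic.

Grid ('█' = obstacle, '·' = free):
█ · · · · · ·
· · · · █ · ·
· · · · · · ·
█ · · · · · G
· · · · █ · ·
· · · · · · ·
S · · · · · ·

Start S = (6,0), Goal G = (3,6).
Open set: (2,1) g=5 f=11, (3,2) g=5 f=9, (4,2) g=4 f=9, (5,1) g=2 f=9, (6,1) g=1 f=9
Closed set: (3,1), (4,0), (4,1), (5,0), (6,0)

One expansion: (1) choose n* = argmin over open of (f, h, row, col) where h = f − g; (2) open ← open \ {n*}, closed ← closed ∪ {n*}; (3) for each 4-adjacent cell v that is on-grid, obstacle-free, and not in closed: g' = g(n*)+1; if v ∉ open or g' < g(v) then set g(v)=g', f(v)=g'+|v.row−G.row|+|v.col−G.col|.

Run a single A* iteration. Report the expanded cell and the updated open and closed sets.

step 1: expand (3,2) (f=9, h=4) → closed; open now [(2,1) g=5 f=11, (2,2) g=6 f=11, (3,3) g=6 f=9, (4,2) g=4 f=9, (5,1) g=2 f=9, (6,1) g=1 f=9]

expanded=(3,2); open=[(2,1) g=5 f=11, (2,2) g=6 f=11, (3,3) g=6 f=9, (4,2) g=4 f=9, (5,1) g=2 f=9, (6,1) g=1 f=9]; closed=[(3,1), (3,2), (4,0), (4,1), (5,0), (6,0)]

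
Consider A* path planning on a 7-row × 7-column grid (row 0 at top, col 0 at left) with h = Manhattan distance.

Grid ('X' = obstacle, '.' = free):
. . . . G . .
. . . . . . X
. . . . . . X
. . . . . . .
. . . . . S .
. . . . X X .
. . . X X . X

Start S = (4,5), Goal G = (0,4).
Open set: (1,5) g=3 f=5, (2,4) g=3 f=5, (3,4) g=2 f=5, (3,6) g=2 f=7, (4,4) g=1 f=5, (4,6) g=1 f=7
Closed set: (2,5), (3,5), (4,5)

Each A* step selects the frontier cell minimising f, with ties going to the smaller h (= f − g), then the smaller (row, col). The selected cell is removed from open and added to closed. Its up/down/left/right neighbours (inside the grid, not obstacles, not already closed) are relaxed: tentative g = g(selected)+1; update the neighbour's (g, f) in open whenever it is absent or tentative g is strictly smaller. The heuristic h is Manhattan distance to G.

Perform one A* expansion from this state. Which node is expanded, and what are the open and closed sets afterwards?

step 1: expand (1,5) (f=5, h=2) → closed; open now [(0,5) g=4 f=5, (1,4) g=4 f=5, (2,4) g=3 f=5, (3,4) g=2 f=5, (3,6) g=2 f=7, (4,4) g=1 f=5, (4,6) g=1 f=7]

expanded=(1,5); open=[(0,5) g=4 f=5, (1,4) g=4 f=5, (2,4) g=3 f=5, (3,4) g=2 f=5, (3,6) g=2 f=7, (4,4) g=1 f=5, (4,6) g=1 f=7]; closed=[(1,5), (2,5), (3,5), (4,5)]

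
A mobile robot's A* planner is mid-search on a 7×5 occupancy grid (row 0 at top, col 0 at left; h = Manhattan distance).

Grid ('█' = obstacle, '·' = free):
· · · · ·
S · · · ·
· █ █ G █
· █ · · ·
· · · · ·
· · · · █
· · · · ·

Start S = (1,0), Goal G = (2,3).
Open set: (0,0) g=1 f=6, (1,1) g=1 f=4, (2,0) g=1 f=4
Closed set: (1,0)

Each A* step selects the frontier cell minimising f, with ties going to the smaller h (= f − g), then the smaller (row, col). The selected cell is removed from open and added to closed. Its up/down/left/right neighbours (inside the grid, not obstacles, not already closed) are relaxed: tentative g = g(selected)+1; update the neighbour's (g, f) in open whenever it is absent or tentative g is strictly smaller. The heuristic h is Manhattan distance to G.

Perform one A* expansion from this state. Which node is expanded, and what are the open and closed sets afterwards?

step 1: expand (1,1) (f=4, h=3) → closed; open now [(0,0) g=1 f=6, (0,1) g=2 f=6, (1,2) g=2 f=4, (2,0) g=1 f=4]

expanded=(1,1); open=[(0,0) g=1 f=6, (0,1) g=2 f=6, (1,2) g=2 f=4, (2,0) g=1 f=4]; closed=[(1,0), (1,1)]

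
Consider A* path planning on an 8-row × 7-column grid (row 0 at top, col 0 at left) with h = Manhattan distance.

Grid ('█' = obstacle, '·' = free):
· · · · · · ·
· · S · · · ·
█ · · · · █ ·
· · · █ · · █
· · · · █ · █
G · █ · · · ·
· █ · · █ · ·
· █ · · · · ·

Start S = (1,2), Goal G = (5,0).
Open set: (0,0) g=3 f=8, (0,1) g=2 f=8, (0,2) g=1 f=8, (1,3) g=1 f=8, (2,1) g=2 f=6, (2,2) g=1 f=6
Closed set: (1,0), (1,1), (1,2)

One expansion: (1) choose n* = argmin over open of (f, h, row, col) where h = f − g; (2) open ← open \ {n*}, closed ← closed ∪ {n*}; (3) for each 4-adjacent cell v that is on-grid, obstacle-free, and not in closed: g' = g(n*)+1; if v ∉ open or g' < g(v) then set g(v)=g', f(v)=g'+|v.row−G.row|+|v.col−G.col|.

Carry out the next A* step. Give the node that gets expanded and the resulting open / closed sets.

step 1: expand (2,1) (f=6, h=4) → closed; open now [(0,0) g=3 f=8, (0,1) g=2 f=8, (0,2) g=1 f=8, (1,3) g=1 f=8, (2,2) g=1 f=6, (3,1) g=3 f=6]

expanded=(2,1); open=[(0,0) g=3 f=8, (0,1) g=2 f=8, (0,2) g=1 f=8, (1,3) g=1 f=8, (2,2) g=1 f=6, (3,1) g=3 f=6]; closed=[(1,0), (1,1), (1,2), (2,1)]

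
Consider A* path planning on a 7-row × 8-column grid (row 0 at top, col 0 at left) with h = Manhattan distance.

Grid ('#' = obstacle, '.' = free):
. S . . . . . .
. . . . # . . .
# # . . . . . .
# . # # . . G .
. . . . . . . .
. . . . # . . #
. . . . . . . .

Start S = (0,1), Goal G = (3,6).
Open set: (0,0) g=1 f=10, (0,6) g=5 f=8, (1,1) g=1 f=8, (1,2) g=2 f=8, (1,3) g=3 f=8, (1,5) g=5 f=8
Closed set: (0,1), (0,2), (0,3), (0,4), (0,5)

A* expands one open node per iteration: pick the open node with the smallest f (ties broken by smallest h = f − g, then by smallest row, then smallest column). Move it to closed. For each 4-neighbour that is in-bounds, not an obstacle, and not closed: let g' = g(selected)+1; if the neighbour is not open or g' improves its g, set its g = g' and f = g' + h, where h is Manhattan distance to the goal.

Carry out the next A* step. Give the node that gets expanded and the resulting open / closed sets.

step 1: expand (0,6) (f=8, h=3) → closed; open now [(0,0) g=1 f=10, (0,7) g=6 f=10, (1,1) g=1 f=8, (1,2) g=2 f=8, (1,3) g=3 f=8, (1,5) g=5 f=8, (1,6) g=6 f=8]

expanded=(0,6); open=[(0,0) g=1 f=10, (0,7) g=6 f=10, (1,1) g=1 f=8, (1,2) g=2 f=8, (1,3) g=3 f=8, (1,5) g=5 f=8, (1,6) g=6 f=8]; closed=[(0,1), (0,2), (0,3), (0,4), (0,5), (0,6)]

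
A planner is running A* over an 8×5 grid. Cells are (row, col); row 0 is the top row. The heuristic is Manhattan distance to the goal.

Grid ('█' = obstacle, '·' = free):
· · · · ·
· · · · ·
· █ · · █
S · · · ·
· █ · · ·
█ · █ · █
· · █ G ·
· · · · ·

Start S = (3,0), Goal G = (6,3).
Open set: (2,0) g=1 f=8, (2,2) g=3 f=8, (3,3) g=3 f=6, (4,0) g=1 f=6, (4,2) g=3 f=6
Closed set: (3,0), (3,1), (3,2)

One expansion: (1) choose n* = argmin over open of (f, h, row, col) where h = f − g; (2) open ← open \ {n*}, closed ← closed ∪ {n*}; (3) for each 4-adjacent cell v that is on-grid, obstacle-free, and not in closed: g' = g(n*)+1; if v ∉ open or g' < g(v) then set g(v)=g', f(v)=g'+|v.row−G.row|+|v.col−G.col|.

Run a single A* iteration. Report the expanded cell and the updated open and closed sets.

step 1: expand (3,3) (f=6, h=3) → closed; open now [(2,0) g=1 f=8, (2,2) g=3 f=8, (2,3) g=4 f=8, (3,4) g=4 f=8, (4,0) g=1 f=6, (4,2) g=3 f=6, (4,3) g=4 f=6]

expanded=(3,3); open=[(2,0) g=1 f=8, (2,2) g=3 f=8, (2,3) g=4 f=8, (3,4) g=4 f=8, (4,0) g=1 f=6, (4,2) g=3 f=6, (4,3) g=4 f=6]; closed=[(3,0), (3,1), (3,2), (3,3)]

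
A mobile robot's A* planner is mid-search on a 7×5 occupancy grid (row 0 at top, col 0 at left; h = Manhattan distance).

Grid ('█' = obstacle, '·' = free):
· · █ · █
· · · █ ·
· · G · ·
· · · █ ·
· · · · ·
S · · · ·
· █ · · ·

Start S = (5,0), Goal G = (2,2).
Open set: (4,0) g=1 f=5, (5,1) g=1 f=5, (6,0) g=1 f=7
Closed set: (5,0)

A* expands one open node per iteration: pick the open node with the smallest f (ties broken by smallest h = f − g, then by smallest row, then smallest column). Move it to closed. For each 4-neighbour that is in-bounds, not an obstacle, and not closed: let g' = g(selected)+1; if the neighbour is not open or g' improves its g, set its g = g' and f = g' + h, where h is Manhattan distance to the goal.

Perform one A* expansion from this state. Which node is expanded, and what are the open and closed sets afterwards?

step 1: expand (4,0) (f=5, h=4) → closed; open now [(3,0) g=2 f=5, (4,1) g=2 f=5, (5,1) g=1 f=5, (6,0) g=1 f=7]

expanded=(4,0); open=[(3,0) g=2 f=5, (4,1) g=2 f=5, (5,1) g=1 f=5, (6,0) g=1 f=7]; closed=[(4,0), (5,0)]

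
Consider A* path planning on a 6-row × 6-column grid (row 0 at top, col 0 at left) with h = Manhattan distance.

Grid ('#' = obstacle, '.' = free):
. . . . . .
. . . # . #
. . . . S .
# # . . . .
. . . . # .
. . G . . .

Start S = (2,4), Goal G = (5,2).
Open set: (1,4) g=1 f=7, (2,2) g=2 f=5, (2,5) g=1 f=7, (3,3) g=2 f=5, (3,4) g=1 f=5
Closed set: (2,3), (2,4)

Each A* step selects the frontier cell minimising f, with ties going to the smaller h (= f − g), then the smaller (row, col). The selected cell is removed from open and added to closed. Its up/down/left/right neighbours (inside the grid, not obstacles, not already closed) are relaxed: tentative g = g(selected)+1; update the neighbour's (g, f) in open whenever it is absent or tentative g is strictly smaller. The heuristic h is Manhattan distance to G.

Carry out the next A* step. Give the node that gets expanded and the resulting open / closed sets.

expanded=(2,2); open=[(1,2) g=3 f=7, (1,4) g=1 f=7, (2,1) g=3 f=7, (2,5) g=1 f=7, (3,2) g=3 f=5, (3,3) g=2 f=5, (3,4) g=1 f=5]; closed=[(2,2), (2,3), (2,4)]

step 1: expand (2,2) (f=5, h=3) → closed; open now [(1,2) g=3 f=7, (1,4) g=1 f=7, (2,1) g=3 f=7, (2,5) g=1 f=7, (3,2) g=3 f=5, (3,3) g=2 f=5, (3,4) g=1 f=5]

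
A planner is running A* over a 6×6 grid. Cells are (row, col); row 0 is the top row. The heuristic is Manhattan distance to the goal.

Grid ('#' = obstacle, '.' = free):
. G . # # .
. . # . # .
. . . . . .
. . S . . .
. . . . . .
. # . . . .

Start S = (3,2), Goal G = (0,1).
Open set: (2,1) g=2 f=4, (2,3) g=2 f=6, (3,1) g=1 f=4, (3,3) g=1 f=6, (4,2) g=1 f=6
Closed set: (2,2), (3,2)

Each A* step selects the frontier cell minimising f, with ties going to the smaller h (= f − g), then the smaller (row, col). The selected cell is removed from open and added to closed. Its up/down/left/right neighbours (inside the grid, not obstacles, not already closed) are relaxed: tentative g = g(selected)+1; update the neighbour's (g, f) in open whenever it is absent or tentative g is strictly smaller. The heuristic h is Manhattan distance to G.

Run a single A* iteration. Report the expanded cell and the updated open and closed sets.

expanded=(2,1); open=[(1,1) g=3 f=4, (2,0) g=3 f=6, (2,3) g=2 f=6, (3,1) g=1 f=4, (3,3) g=1 f=6, (4,2) g=1 f=6]; closed=[(2,1), (2,2), (3,2)]

step 1: expand (2,1) (f=4, h=2) → closed; open now [(1,1) g=3 f=4, (2,0) g=3 f=6, (2,3) g=2 f=6, (3,1) g=1 f=4, (3,3) g=1 f=6, (4,2) g=1 f=6]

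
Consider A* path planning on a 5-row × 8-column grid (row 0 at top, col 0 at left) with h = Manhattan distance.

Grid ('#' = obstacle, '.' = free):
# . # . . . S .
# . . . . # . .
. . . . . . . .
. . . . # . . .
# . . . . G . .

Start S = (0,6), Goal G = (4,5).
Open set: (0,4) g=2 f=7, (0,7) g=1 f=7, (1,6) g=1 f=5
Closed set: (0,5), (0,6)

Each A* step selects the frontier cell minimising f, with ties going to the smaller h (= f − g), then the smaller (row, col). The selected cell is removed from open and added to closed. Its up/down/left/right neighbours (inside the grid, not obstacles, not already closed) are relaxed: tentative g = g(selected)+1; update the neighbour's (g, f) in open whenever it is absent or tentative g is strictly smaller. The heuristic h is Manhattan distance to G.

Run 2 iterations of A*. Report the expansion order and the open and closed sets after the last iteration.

step 1: expand (1,6) (f=5, h=4) → closed; open now [(0,4) g=2 f=7, (0,7) g=1 f=7, (1,7) g=2 f=7, (2,6) g=2 f=5]
step 2: expand (2,6) (f=5, h=3) → closed; open now [(0,4) g=2 f=7, (0,7) g=1 f=7, (1,7) g=2 f=7, (2,5) g=3 f=5, (2,7) g=3 f=7, (3,6) g=3 f=5]

order=[(1,6) → (2,6)]; open=[(0,4) g=2 f=7, (0,7) g=1 f=7, (1,7) g=2 f=7, (2,5) g=3 f=5, (2,7) g=3 f=7, (3,6) g=3 f=5]; closed=[(0,5), (0,6), (1,6), (2,6)]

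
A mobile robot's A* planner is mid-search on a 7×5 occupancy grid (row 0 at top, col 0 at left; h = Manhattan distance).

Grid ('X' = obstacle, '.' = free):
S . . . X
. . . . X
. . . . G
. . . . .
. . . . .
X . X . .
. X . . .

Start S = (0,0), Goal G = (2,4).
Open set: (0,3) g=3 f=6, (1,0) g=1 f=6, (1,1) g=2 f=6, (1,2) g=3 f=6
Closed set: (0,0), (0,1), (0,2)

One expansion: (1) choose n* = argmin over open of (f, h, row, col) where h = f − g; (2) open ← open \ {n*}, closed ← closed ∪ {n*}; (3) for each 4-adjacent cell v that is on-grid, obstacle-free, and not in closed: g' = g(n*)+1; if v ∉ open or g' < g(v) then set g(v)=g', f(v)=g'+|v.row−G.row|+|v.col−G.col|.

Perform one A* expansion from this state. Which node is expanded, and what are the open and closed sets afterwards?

expanded=(0,3); open=[(1,0) g=1 f=6, (1,1) g=2 f=6, (1,2) g=3 f=6, (1,3) g=4 f=6]; closed=[(0,0), (0,1), (0,2), (0,3)]

step 1: expand (0,3) (f=6, h=3) → closed; open now [(1,0) g=1 f=6, (1,1) g=2 f=6, (1,2) g=3 f=6, (1,3) g=4 f=6]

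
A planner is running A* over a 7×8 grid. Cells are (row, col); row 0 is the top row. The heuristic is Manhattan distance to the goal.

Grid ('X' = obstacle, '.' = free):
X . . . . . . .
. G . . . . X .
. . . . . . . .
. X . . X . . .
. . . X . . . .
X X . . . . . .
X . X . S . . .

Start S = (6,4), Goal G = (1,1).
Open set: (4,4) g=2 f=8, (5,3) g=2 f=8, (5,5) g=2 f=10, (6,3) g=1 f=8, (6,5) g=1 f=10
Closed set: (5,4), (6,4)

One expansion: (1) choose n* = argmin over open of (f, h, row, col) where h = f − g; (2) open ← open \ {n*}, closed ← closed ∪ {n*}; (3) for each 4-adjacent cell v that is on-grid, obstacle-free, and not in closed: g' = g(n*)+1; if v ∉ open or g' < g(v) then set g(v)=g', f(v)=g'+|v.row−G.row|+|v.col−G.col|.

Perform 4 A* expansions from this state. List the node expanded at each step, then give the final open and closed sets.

order=[(4,4) → (5,3) → (5,2) → (4,2)]; open=[(3,2) g=5 f=8, (4,1) g=5 f=8, (4,5) g=3 f=10, (5,5) g=2 f=10, (6,3) g=1 f=8, (6,5) g=1 f=10]; closed=[(4,2), (4,4), (5,2), (5,3), (5,4), (6,4)]

step 1: expand (4,4) (f=8, h=6) → closed; open now [(4,5) g=3 f=10, (5,3) g=2 f=8, (5,5) g=2 f=10, (6,3) g=1 f=8, (6,5) g=1 f=10]
step 2: expand (5,3) (f=8, h=6) → closed; open now [(4,5) g=3 f=10, (5,2) g=3 f=8, (5,5) g=2 f=10, (6,3) g=1 f=8, (6,5) g=1 f=10]
step 3: expand (5,2) (f=8, h=5) → closed; open now [(4,2) g=4 f=8, (4,5) g=3 f=10, (5,5) g=2 f=10, (6,3) g=1 f=8, (6,5) g=1 f=10]
step 4: expand (4,2) (f=8, h=4) → closed; open now [(3,2) g=5 f=8, (4,1) g=5 f=8, (4,5) g=3 f=10, (5,5) g=2 f=10, (6,3) g=1 f=8, (6,5) g=1 f=10]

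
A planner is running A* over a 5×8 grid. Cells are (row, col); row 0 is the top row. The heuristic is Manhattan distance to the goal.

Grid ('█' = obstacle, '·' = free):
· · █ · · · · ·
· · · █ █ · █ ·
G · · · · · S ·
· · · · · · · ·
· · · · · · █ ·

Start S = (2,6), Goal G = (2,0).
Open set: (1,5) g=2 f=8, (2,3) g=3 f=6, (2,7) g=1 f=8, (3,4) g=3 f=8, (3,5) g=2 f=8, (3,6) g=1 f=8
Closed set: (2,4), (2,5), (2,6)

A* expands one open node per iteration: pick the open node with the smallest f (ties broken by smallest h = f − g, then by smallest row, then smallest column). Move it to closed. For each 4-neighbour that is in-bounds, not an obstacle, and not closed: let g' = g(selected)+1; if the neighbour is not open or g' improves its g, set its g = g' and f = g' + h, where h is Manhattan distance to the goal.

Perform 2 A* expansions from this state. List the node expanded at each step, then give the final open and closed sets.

step 1: expand (2,3) (f=6, h=3) → closed; open now [(1,5) g=2 f=8, (2,2) g=4 f=6, (2,7) g=1 f=8, (3,3) g=4 f=8, (3,4) g=3 f=8, (3,5) g=2 f=8, (3,6) g=1 f=8]
step 2: expand (2,2) (f=6, h=2) → closed; open now [(1,2) g=5 f=8, (1,5) g=2 f=8, (2,1) g=5 f=6, (2,7) g=1 f=8, (3,2) g=5 f=8, (3,3) g=4 f=8, (3,4) g=3 f=8, (3,5) g=2 f=8, (3,6) g=1 f=8]

order=[(2,3) → (2,2)]; open=[(1,2) g=5 f=8, (1,5) g=2 f=8, (2,1) g=5 f=6, (2,7) g=1 f=8, (3,2) g=5 f=8, (3,3) g=4 f=8, (3,4) g=3 f=8, (3,5) g=2 f=8, (3,6) g=1 f=8]; closed=[(2,2), (2,3), (2,4), (2,5), (2,6)]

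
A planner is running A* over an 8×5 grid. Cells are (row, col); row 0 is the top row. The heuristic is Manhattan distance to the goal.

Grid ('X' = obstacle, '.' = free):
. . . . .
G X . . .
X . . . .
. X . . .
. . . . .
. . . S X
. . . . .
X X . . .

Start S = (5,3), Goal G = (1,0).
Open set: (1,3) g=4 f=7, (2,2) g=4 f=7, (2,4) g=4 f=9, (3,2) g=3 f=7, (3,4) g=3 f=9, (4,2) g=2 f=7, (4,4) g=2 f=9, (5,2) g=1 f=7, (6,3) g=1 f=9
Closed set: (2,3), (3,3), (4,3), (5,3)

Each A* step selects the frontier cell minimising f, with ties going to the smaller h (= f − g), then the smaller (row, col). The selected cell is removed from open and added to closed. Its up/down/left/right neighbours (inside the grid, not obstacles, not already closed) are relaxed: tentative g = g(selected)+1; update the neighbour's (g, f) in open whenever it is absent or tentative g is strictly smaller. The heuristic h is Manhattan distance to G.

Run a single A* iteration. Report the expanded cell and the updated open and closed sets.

expanded=(1,3); open=[(0,3) g=5 f=9, (1,2) g=5 f=7, (1,4) g=5 f=9, (2,2) g=4 f=7, (2,4) g=4 f=9, (3,2) g=3 f=7, (3,4) g=3 f=9, (4,2) g=2 f=7, (4,4) g=2 f=9, (5,2) g=1 f=7, (6,3) g=1 f=9]; closed=[(1,3), (2,3), (3,3), (4,3), (5,3)]

step 1: expand (1,3) (f=7, h=3) → closed; open now [(0,3) g=5 f=9, (1,2) g=5 f=7, (1,4) g=5 f=9, (2,2) g=4 f=7, (2,4) g=4 f=9, (3,2) g=3 f=7, (3,4) g=3 f=9, (4,2) g=2 f=7, (4,4) g=2 f=9, (5,2) g=1 f=7, (6,3) g=1 f=9]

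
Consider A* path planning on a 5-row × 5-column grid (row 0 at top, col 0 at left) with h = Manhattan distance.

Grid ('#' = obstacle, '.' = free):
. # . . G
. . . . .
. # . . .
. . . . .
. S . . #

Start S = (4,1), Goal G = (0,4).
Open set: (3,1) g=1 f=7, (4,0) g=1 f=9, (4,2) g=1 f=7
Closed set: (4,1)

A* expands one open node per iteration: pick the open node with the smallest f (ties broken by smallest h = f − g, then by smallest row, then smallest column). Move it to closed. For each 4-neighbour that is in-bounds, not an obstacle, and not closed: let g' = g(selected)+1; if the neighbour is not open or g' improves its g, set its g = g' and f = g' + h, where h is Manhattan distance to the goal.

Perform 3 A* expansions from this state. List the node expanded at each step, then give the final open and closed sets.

step 1: expand (3,1) (f=7, h=6) → closed; open now [(3,0) g=2 f=9, (3,2) g=2 f=7, (4,0) g=1 f=9, (4,2) g=1 f=7]
step 2: expand (3,2) (f=7, h=5) → closed; open now [(2,2) g=3 f=7, (3,0) g=2 f=9, (3,3) g=3 f=7, (4,0) g=1 f=9, (4,2) g=1 f=7]
step 3: expand (2,2) (f=7, h=4) → closed; open now [(1,2) g=4 f=7, (2,3) g=4 f=7, (3,0) g=2 f=9, (3,3) g=3 f=7, (4,0) g=1 f=9, (4,2) g=1 f=7]

order=[(3,1) → (3,2) → (2,2)]; open=[(1,2) g=4 f=7, (2,3) g=4 f=7, (3,0) g=2 f=9, (3,3) g=3 f=7, (4,0) g=1 f=9, (4,2) g=1 f=7]; closed=[(2,2), (3,1), (3,2), (4,1)]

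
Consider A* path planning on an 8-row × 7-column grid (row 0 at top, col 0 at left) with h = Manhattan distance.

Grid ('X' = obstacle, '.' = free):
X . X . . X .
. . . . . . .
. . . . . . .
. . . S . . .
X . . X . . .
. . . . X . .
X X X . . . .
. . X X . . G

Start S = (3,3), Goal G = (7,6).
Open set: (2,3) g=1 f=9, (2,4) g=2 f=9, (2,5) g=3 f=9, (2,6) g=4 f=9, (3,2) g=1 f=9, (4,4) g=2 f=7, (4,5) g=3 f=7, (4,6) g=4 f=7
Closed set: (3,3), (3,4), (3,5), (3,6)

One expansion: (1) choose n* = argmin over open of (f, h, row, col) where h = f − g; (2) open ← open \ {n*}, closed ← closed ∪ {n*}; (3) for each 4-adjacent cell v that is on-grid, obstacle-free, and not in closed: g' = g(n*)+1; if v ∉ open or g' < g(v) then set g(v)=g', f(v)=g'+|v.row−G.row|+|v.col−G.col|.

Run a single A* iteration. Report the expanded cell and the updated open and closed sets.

step 1: expand (4,6) (f=7, h=3) → closed; open now [(2,3) g=1 f=9, (2,4) g=2 f=9, (2,5) g=3 f=9, (2,6) g=4 f=9, (3,2) g=1 f=9, (4,4) g=2 f=7, (4,5) g=3 f=7, (5,6) g=5 f=7]

expanded=(4,6); open=[(2,3) g=1 f=9, (2,4) g=2 f=9, (2,5) g=3 f=9, (2,6) g=4 f=9, (3,2) g=1 f=9, (4,4) g=2 f=7, (4,5) g=3 f=7, (5,6) g=5 f=7]; closed=[(3,3), (3,4), (3,5), (3,6), (4,6)]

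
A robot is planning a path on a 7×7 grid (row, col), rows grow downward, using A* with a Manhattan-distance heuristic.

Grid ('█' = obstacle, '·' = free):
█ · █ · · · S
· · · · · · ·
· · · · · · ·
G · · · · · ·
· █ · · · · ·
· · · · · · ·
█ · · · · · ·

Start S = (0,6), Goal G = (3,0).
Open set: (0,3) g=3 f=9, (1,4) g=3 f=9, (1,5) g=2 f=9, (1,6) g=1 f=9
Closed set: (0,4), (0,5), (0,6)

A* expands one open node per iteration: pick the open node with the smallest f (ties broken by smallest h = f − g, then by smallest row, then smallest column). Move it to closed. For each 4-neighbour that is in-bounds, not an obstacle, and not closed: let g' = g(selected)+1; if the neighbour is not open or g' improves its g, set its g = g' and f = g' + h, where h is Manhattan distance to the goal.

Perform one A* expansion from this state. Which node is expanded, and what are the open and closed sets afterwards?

expanded=(0,3); open=[(1,3) g=4 f=9, (1,4) g=3 f=9, (1,5) g=2 f=9, (1,6) g=1 f=9]; closed=[(0,3), (0,4), (0,5), (0,6)]

step 1: expand (0,3) (f=9, h=6) → closed; open now [(1,3) g=4 f=9, (1,4) g=3 f=9, (1,5) g=2 f=9, (1,6) g=1 f=9]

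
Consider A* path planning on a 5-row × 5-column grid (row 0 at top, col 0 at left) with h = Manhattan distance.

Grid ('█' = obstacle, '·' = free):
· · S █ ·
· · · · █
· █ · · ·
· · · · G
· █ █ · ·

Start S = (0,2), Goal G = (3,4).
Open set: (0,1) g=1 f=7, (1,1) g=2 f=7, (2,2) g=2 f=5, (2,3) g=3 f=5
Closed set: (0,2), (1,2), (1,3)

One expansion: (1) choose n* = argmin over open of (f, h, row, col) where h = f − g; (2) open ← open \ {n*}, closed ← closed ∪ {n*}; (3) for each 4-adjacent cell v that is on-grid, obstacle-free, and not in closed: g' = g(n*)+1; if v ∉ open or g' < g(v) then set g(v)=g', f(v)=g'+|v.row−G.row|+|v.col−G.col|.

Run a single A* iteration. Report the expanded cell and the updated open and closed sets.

expanded=(2,3); open=[(0,1) g=1 f=7, (1,1) g=2 f=7, (2,2) g=2 f=5, (2,4) g=4 f=5, (3,3) g=4 f=5]; closed=[(0,2), (1,2), (1,3), (2,3)]

step 1: expand (2,3) (f=5, h=2) → closed; open now [(0,1) g=1 f=7, (1,1) g=2 f=7, (2,2) g=2 f=5, (2,4) g=4 f=5, (3,3) g=4 f=5]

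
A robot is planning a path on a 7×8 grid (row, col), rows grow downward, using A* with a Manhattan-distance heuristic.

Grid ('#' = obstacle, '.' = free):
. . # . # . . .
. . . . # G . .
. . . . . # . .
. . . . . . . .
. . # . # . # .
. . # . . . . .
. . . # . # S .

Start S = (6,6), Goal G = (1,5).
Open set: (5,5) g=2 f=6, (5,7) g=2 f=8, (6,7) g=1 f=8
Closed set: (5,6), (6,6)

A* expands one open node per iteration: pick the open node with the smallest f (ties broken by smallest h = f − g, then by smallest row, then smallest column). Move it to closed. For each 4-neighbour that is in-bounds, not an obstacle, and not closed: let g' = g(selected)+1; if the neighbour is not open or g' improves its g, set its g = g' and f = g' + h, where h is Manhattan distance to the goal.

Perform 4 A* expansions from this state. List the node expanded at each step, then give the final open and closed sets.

order=[(5,5) → (4,5) → (3,5) → (3,4)]; open=[(2,4) g=6 f=8, (3,3) g=6 f=10, (3,6) g=5 f=8, (5,4) g=3 f=8, (5,7) g=2 f=8, (6,7) g=1 f=8]; closed=[(3,4), (3,5), (4,5), (5,5), (5,6), (6,6)]

step 1: expand (5,5) (f=6, h=4) → closed; open now [(4,5) g=3 f=6, (5,4) g=3 f=8, (5,7) g=2 f=8, (6,7) g=1 f=8]
step 2: expand (4,5) (f=6, h=3) → closed; open now [(3,5) g=4 f=6, (5,4) g=3 f=8, (5,7) g=2 f=8, (6,7) g=1 f=8]
step 3: expand (3,5) (f=6, h=2) → closed; open now [(3,4) g=5 f=8, (3,6) g=5 f=8, (5,4) g=3 f=8, (5,7) g=2 f=8, (6,7) g=1 f=8]
step 4: expand (3,4) (f=8, h=3) → closed; open now [(2,4) g=6 f=8, (3,3) g=6 f=10, (3,6) g=5 f=8, (5,4) g=3 f=8, (5,7) g=2 f=8, (6,7) g=1 f=8]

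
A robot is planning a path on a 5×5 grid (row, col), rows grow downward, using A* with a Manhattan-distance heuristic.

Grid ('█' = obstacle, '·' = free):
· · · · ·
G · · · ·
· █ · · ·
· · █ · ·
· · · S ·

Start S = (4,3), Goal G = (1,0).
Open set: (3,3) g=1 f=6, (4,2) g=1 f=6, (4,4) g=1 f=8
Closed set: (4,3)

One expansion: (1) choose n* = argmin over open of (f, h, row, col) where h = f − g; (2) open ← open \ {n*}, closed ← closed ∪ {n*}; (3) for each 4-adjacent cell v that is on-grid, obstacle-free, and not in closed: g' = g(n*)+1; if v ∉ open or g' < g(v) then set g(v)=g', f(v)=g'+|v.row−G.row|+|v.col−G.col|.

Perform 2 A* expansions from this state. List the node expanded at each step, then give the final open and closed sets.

step 1: expand (3,3) (f=6, h=5) → closed; open now [(2,3) g=2 f=6, (3,4) g=2 f=8, (4,2) g=1 f=6, (4,4) g=1 f=8]
step 2: expand (2,3) (f=6, h=4) → closed; open now [(1,3) g=3 f=6, (2,2) g=3 f=6, (2,4) g=3 f=8, (3,4) g=2 f=8, (4,2) g=1 f=6, (4,4) g=1 f=8]

order=[(3,3) → (2,3)]; open=[(1,3) g=3 f=6, (2,2) g=3 f=6, (2,4) g=3 f=8, (3,4) g=2 f=8, (4,2) g=1 f=6, (4,4) g=1 f=8]; closed=[(2,3), (3,3), (4,3)]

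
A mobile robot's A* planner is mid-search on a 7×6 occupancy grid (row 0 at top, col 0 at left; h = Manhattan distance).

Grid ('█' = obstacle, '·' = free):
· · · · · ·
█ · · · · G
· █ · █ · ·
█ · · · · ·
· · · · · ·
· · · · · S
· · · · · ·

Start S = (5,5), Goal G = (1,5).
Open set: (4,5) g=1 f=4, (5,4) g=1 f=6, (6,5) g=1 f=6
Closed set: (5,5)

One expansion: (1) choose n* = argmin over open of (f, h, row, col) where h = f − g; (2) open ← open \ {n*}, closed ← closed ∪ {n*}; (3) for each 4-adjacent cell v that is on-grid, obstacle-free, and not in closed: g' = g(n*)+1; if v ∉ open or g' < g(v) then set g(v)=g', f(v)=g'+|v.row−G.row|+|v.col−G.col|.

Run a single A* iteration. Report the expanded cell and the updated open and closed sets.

step 1: expand (4,5) (f=4, h=3) → closed; open now [(3,5) g=2 f=4, (4,4) g=2 f=6, (5,4) g=1 f=6, (6,5) g=1 f=6]

expanded=(4,5); open=[(3,5) g=2 f=4, (4,4) g=2 f=6, (5,4) g=1 f=6, (6,5) g=1 f=6]; closed=[(4,5), (5,5)]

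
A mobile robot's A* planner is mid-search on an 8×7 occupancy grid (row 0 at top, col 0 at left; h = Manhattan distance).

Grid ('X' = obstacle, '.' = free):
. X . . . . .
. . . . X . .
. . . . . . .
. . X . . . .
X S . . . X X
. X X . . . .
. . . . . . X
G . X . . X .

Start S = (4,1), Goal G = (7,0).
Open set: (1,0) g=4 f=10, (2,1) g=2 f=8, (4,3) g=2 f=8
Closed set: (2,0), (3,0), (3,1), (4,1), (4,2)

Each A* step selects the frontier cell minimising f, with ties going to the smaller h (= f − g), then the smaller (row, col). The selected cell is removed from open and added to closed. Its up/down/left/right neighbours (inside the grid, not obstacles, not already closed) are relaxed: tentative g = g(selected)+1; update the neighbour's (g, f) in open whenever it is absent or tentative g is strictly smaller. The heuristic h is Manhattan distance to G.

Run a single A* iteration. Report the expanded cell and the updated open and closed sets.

step 1: expand (2,1) (f=8, h=6) → closed; open now [(1,0) g=4 f=10, (1,1) g=3 f=10, (2,2) g=3 f=10, (4,3) g=2 f=8]

expanded=(2,1); open=[(1,0) g=4 f=10, (1,1) g=3 f=10, (2,2) g=3 f=10, (4,3) g=2 f=8]; closed=[(2,0), (2,1), (3,0), (3,1), (4,1), (4,2)]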